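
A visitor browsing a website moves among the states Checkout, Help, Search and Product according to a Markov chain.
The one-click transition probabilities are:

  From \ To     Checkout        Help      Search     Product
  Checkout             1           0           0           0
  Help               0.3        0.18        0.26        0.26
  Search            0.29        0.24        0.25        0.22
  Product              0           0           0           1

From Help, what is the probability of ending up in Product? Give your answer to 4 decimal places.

0.4564

Let h(s) be the probability of absorption at Product starting from transient state s. Then h(Product) = 1 and h(Checkout) = 0. By first-step analysis:
h(Help) = 0.3·0 + 0.18·h(Help) + 0.26·h(Search) + 0.26·1
h(Search) = 0.29·0 + 0.24·h(Help) + 0.25·h(Search) + 0.22·1
Solving: h(Help) = 0.4564, h(Search) = 0.4394.
Starting from Help, the probability is 0.4564.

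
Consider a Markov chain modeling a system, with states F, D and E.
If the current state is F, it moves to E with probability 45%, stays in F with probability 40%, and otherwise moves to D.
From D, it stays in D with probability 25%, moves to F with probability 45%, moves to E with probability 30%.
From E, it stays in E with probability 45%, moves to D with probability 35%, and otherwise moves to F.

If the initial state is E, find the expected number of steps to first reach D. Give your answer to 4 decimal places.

3.3333

Let t(s) be the expected number of steps to first reach D from state s, with t(D) = 0. Conditioning on the first step:
t(F) = 1 + 0.4·t(F) + 0.45·t(E)
t(E) = 1 + 0.2·t(F) + 0.45·t(E)
Solving: t(F) = 4.1667, t(E) = 3.3333.
Expected steps from E to D: 3.3333.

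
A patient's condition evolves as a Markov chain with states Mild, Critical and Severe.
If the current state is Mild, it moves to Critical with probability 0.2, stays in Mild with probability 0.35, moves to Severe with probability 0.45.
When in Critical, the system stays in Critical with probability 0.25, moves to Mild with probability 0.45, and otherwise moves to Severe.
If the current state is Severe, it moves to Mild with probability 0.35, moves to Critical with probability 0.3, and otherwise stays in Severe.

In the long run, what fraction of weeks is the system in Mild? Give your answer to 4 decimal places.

Let the stationary distribution be π with π = πP and π_1 + π_2 + π_3 = 1.
π_1 = 0.35·π_1 + 0.45·π_2 + 0.35·π_3
π_2 = 0.2·π_1 + 0.25·π_2 + 0.3·π_3
Solving with the normalization constraint gives π = (0.3750, 0.2500, 0.3750).
So the stationary probability of Mild is 0.3750.

0.3750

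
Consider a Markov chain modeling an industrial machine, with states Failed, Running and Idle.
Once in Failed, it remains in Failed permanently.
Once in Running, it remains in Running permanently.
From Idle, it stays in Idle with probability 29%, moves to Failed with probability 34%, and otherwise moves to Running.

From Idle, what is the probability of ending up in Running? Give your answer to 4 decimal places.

Let h(s) be the probability of absorption at Running starting from transient state s. Then h(Running) = 1 and h(Failed) = 0. By first-step analysis:
h(Idle) = 0.34·0 + 0.37·1 + 0.29·h(Idle)
Solving: h(Idle) = 0.5211.
Starting from Idle, the probability is 0.5211.

0.5211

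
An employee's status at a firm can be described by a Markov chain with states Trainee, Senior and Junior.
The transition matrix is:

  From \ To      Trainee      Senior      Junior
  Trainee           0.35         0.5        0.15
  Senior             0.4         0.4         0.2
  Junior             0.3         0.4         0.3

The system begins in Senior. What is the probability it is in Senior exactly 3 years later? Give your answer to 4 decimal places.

Propagate the distribution vector 3 years from Senior.
After 0 years: (0.0000, 1.0000, 0.0000)
After 1 year: (0.4000, 0.4000, 0.2000)
After 2 years: (0.3600, 0.4400, 0.2000)
After 3 years: (0.3620, 0.4360, 0.2020)
P(in Senior after 3 years) = 0.4360

0.4360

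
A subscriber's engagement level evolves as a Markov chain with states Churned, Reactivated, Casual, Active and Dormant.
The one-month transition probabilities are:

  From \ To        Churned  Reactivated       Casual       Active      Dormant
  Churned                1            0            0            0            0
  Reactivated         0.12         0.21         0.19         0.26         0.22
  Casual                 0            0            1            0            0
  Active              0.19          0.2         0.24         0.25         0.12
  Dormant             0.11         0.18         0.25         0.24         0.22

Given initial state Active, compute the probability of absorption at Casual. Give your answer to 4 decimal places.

0.5860

Let h(s) be the probability of absorption at Casual starting from transient state s. Then h(Casual) = 1 and h(Churned) = 0. By first-step analysis:
h(Reactivated) = 0.12·0 + 0.21·h(Reactivated) + 0.19·1 + 0.26·h(Active) + 0.22·h(Dormant)
h(Active) = 0.19·0 + 0.2·h(Reactivated) + 0.24·1 + 0.25·h(Active) + 0.12·h(Dormant)
h(Dormant) = 0.11·0 + 0.18·h(Reactivated) + 0.25·1 + 0.24·h(Active) + 0.22·h(Dormant)
Solving: h(Reactivated) = 0.6122, h(Active) = 0.5860, h(Dormant) = 0.6421.
Starting from Active, the probability is 0.5860.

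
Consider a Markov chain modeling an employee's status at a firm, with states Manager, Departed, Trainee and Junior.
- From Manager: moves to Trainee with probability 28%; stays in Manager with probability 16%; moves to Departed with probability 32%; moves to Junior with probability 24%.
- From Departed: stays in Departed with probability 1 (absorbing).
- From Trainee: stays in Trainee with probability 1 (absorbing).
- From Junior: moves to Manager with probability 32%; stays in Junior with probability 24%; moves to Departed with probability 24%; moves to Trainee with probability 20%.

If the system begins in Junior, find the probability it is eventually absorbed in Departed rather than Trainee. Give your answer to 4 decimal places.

Let h(s) be the probability of absorption at Departed starting from transient state s. Then h(Departed) = 1 and h(Trainee) = 0. By first-step analysis:
h(Manager) = 0.16·h(Manager) + 0.32·1 + 0.28·0 + 0.24·h(Junior)
h(Junior) = 0.32·h(Manager) + 0.24·1 + 0.2·0 + 0.24·h(Junior)
Solving: h(Manager) = 0.5356, h(Junior) = 0.5413.
Starting from Junior, the probability is 0.5413.

0.5413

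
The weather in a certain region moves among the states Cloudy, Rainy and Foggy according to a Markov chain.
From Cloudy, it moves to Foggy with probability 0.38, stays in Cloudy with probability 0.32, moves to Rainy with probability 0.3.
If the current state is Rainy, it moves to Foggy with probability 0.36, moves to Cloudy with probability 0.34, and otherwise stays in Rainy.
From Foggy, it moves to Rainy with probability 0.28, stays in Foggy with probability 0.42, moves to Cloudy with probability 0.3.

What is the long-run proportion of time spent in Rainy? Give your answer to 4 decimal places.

Let the stationary distribution be π with π = πP and π_1 + π_2 + π_3 = 1.
π_1 = 0.32·π_1 + 0.34·π_2 + 0.3·π_3
π_2 = 0.3·π_1 + 0.3·π_2 + 0.28·π_3
Solving with the normalization constraint gives π = (0.3180, 0.2922, 0.3897).
So the stationary probability of Rainy is 0.2922.

0.2922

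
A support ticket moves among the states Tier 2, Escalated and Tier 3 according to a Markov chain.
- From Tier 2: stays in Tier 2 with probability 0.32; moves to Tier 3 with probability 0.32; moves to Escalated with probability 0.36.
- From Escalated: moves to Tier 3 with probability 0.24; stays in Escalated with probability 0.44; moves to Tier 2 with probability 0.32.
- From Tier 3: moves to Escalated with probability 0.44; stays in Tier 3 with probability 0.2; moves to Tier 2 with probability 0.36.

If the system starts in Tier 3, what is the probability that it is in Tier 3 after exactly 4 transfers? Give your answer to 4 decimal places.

Propagate the distribution vector 4 transfers from Tier 3.
After 0 transfers: (0.0000, 0.0000, 1.0000)
After 1 transfer: (0.3600, 0.4400, 0.2000)
After 2 transfers: (0.3280, 0.4112, 0.2608)
After 3 transfers: (0.3304, 0.4138, 0.2558)
After 4 transfers: (0.3302, 0.4136, 0.2562)
P(in Tier 3 after 4 transfers) = 0.2562

0.2562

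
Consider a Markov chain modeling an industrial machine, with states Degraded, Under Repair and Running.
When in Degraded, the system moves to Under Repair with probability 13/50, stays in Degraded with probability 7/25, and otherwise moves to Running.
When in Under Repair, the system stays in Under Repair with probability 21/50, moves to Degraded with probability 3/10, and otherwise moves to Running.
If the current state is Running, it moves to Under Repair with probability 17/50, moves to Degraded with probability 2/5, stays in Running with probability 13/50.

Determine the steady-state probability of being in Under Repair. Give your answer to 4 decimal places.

Let the stationary distribution be π with π = πP and π_1 + π_2 + π_3 = 1.
π_1 = 0.28·π_1 + 0.3·π_2 + 0.4·π_3
π_2 = 0.26·π_1 + 0.42·π_2 + 0.34·π_3
Solving with the normalization constraint gives π = (0.3267, 0.3412, 0.3322).
So the stationary probability of Under Repair is 0.3412.

0.3412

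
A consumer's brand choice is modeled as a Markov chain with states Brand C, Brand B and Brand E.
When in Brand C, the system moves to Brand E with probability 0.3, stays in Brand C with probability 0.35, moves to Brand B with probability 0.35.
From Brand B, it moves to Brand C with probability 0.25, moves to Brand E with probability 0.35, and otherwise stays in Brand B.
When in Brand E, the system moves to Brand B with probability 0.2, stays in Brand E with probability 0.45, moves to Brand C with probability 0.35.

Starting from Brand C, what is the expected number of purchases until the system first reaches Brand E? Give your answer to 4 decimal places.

3.1405

Let t(s) be the expected number of purchases to first reach Brand E from state s, with t(Brand E) = 0. Conditioning on the first purchase:
t(Brand C) = 1 + 0.35·t(Brand C) + 0.35·t(Brand B)
t(Brand B) = 1 + 0.25·t(Brand C) + 0.4·t(Brand B)
Solving: t(Brand C) = 3.1405, t(Brand B) = 2.9752.
Expected purchases from Brand C to Brand E: 3.1405.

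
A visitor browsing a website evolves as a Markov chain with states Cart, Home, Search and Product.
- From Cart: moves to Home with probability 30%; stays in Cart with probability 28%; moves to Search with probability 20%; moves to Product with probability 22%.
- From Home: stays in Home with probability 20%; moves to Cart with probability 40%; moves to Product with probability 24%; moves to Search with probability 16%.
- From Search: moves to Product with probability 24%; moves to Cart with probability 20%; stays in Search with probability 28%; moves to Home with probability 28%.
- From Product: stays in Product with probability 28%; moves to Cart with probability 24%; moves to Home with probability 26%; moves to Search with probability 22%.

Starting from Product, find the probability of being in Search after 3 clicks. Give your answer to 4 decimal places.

Propagate the distribution vector 3 clicks from Product.
After 0 clicks: (0.0000, 0.0000, 0.0000, 1.0000)
After 1 click: (0.2400, 0.2600, 0.2200, 0.2800)
After 2 clicks: (0.2824, 0.2584, 0.2128, 0.2464)
After 3 clicks: (0.2841, 0.2600, 0.2116, 0.2442)
P(in Search after 3 clicks) = 0.2116

0.2116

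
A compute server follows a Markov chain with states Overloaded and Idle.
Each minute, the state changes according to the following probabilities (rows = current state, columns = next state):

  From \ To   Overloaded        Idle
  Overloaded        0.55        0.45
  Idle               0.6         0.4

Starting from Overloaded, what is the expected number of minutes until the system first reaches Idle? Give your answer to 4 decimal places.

2.2222

Let t(s) be the expected number of minutes to first reach Idle from state s, with t(Idle) = 0. Conditioning on the first minute:
t(Overloaded) = 1 + 0.55·t(Overloaded)
Solving: t(Overloaded) = 2.2222.
Expected minutes from Overloaded to Idle: 2.2222.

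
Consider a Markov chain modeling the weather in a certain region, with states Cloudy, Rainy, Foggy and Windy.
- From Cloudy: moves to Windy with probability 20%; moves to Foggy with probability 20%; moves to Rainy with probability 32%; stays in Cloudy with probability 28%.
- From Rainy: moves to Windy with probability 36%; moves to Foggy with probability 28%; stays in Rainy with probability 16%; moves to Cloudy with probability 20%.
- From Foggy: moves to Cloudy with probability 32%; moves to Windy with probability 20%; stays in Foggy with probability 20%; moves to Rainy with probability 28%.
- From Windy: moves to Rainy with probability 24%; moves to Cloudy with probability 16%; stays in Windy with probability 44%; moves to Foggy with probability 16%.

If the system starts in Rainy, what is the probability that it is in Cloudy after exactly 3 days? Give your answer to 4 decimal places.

Propagate the distribution vector 3 days from Rainy.
After 0 days: (0.0000, 1.0000, 0.0000, 0.0000)
After 1 day: (0.2000, 0.1600, 0.2800, 0.3600)
After 2 days: (0.2352, 0.2544, 0.1984, 0.3120)
After 3 days: (0.2301, 0.2464, 0.2079, 0.3156)
P(in Cloudy after 3 days) = 0.2301

0.2301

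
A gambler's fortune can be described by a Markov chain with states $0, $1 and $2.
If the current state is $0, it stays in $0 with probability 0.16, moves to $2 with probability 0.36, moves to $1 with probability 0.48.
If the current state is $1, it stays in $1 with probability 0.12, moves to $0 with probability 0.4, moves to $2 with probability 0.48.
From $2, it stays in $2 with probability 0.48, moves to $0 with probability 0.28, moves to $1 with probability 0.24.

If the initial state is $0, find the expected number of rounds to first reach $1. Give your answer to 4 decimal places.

2.6190

Let t(s) be the expected number of rounds to first reach $1 from state s, with t($1) = 0. Conditioning on the first round:
t($0) = 1 + 0.16·t($0) + 0.36·t($2)
t($2) = 1 + 0.28·t($0) + 0.48·t($2)
Solving: t($0) = 2.6190, t($2) = 3.3333.
Expected rounds from $0 to $1: 2.6190.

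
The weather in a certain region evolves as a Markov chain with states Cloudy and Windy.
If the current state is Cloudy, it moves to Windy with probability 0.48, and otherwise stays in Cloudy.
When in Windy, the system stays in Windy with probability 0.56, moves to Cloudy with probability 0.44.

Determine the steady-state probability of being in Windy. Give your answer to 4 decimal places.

0.5217

Let the stationary distribution be π with π = πP and π_1 + π_2 = 1.
π_1 = 0.52·π_1 + 0.44·π_2
Solving with the normalization constraint gives π = (0.4783, 0.5217).
So the stationary probability of Windy is 0.5217.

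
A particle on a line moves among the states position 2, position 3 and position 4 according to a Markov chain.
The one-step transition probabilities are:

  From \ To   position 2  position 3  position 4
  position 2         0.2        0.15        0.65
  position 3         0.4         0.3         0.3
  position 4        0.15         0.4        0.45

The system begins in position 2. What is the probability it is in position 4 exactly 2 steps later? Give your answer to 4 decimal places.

0.4675

Sum over the intermediate state after 1 step:
P = P(position 2→position 2)·P(position 2→position 4) + P(position 2→position 3)·P(position 3→position 4) + P(position 2→position 4)·P(position 4→position 4)
  = 0.2×0.65 + 0.15×0.3 + 0.65×0.45
  = 0.1300 + 0.0450 + 0.2925 = 0.4675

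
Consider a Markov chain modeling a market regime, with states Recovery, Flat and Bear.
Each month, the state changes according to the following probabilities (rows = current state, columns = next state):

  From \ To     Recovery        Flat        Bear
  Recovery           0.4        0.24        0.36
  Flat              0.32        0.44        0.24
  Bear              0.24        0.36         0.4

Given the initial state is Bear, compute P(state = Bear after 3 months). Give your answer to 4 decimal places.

0.3301

Propagate the distribution vector 3 months from Bear.
After 0 months: (0.0000, 0.0000, 1.0000)
After 1 month: (0.2400, 0.3600, 0.4000)
After 2 months: (0.3072, 0.3600, 0.3328)
After 3 months: (0.3180, 0.3519, 0.3301)
P(in Bear after 3 months) = 0.3301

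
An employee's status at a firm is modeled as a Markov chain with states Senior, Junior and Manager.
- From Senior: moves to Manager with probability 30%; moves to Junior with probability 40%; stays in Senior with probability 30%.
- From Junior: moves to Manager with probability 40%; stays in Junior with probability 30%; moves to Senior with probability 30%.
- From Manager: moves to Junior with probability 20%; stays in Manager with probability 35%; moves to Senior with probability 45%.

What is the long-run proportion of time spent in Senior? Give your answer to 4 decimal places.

0.3521

Let the stationary distribution be π with π = πP and π_1 + π_2 + π_3 = 1.
π_1 = 0.3·π_1 + 0.3·π_2 + 0.45·π_3
π_2 = 0.4·π_1 + 0.3·π_2 + 0.2·π_3
Solving with the normalization constraint gives π = (0.3521, 0.3005, 0.3474).
So the stationary probability of Senior is 0.3521.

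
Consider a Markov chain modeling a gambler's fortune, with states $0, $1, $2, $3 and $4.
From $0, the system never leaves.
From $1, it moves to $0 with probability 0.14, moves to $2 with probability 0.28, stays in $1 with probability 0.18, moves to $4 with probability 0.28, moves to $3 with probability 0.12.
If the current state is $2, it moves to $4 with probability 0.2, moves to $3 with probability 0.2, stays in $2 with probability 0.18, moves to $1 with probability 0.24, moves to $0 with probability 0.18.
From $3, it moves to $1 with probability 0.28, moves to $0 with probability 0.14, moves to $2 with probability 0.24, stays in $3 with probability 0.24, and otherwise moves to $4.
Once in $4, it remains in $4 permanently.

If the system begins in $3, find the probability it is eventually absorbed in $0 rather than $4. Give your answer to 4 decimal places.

Let h(s) be the probability of absorption at $0 starting from transient state s. Then h($0) = 1 and h($4) = 0. By first-step analysis:
h($1) = 0.14·1 + 0.18·h($1) + 0.28·h($2) + 0.12·h($3) + 0.28·0
h($2) = 0.18·1 + 0.24·h($1) + 0.18·h($2) + 0.2·h($3) + 0.2·0
h($3) = 0.14·1 + 0.28·h($1) + 0.24·h($2) + 0.24·h($3) + 0.1·0
Solving: h($1) = 0.3931, h($2) = 0.4494, h($3) = 0.4710.
Starting from $3, the probability is 0.4710.

0.4710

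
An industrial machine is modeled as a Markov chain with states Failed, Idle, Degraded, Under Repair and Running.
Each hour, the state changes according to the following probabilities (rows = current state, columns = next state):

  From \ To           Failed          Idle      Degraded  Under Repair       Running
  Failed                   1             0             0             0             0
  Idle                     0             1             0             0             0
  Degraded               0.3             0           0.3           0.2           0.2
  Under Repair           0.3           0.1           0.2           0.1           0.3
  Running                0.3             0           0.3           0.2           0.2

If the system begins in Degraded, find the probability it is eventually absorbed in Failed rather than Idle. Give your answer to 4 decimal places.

0.9429

Let h(s) be the probability of absorption at Failed starting from transient state s. Then h(Failed) = 1 and h(Idle) = 0. By first-step analysis:
h(Degraded) = 0.3·1 + 0.3·h(Degraded) + 0.2·h(Under Repair) + 0.2·h(Running)
h(Under Repair) = 0.3·1 + 0.1·0 + 0.2·h(Degraded) + 0.1·h(Under Repair) + 0.3·h(Running)
h(Running) = 0.3·1 + 0.3·h(Degraded) + 0.2·h(Under Repair) + 0.2·h(Running)
Solving: h(Degraded) = 0.9429, h(Under Repair) = 0.8571, h(Running) = 0.9429.
Starting from Degraded, the probability is 0.9429.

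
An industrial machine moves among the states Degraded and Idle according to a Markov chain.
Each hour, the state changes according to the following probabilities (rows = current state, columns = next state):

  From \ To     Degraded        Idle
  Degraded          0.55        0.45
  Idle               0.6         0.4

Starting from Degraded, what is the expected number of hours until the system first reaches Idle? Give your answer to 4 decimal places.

2.2222

Let t(s) be the expected number of hours to first reach Idle from state s, with t(Idle) = 0. Conditioning on the first hour:
t(Degraded) = 1 + 0.55·t(Degraded)
Solving: t(Degraded) = 2.2222.
Expected hours from Degraded to Idle: 2.2222.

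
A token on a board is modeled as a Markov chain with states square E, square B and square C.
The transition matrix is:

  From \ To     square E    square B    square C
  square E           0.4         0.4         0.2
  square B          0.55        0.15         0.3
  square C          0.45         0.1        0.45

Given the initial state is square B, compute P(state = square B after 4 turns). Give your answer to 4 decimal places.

Propagate the distribution vector 4 turns from square B.
After 0 turns: (0.0000, 1.0000, 0.0000)
After 1 turn: (0.5500, 0.1500, 0.3000)
After 2 turns: (0.4375, 0.2725, 0.2900)
After 3 turns: (0.4554, 0.2449, 0.2998)
After 4 turns: (0.4517, 0.2489, 0.2994)
P(in square B after 4 turns) = 0.2489

0.2489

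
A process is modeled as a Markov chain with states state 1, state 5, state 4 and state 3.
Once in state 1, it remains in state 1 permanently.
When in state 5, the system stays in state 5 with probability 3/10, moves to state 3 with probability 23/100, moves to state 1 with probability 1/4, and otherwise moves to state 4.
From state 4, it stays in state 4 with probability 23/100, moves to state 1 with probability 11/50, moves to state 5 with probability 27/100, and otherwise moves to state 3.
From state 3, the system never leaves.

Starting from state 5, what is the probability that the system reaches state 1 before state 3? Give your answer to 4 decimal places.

0.5023

Let h(s) be the probability of absorption at state 1 starting from transient state s. Then h(state 1) = 1 and h(state 3) = 0. By first-step analysis:
h(state 5) = 0.25·1 + 0.3·h(state 5) + 0.22·h(state 4) + 0.23·0
h(state 4) = 0.22·1 + 0.27·h(state 5) + 0.23·h(state 4) + 0.28·0
Solving: h(state 5) = 0.5023, h(state 4) = 0.4618.
Starting from state 5, the probability is 0.5023.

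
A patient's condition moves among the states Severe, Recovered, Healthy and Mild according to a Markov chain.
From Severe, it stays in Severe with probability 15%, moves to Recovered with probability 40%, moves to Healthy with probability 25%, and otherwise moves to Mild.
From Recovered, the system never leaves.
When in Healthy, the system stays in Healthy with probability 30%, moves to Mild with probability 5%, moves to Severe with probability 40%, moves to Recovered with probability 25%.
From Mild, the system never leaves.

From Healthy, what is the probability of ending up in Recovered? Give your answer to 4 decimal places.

Let h(s) be the probability of absorption at Recovered starting from transient state s. Then h(Recovered) = 1 and h(Mild) = 0. By first-step analysis:
h(Severe) = 0.15·h(Severe) + 0.4·1 + 0.25·h(Healthy) + 0.2·0
h(Healthy) = 0.4·h(Severe) + 0.25·1 + 0.3·h(Healthy) + 0.05·0
Solving: h(Severe) = 0.6919, h(Healthy) = 0.7525.
Starting from Healthy, the probability is 0.7525.

0.7525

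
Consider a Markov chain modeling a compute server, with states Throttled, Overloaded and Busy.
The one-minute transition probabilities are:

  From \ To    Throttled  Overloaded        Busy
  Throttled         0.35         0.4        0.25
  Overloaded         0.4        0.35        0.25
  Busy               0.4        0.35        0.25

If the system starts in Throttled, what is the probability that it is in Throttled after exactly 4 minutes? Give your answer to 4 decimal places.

0.3810

Propagate the distribution vector 4 minutes from Throttled.
After 0 minutes: (1.0000, 0.0000, 0.0000)
After 1 minute: (0.3500, 0.4000, 0.2500)
After 2 minutes: (0.3825, 0.3675, 0.2500)
After 3 minutes: (0.3809, 0.3691, 0.2500)
After 4 minutes: (0.3810, 0.3690, 0.2500)
P(in Throttled after 4 minutes) = 0.3810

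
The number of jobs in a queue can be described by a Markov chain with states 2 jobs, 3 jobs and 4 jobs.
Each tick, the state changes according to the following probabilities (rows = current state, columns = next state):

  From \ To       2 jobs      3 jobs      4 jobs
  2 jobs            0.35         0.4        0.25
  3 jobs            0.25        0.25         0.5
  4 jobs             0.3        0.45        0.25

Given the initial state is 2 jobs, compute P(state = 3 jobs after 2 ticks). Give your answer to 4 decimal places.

0.3525

Sum over the intermediate state after 1 tick:
P = P(2 jobs→2 jobs)·P(2 jobs→3 jobs) + P(2 jobs→3 jobs)·P(3 jobs→3 jobs) + P(2 jobs→4 jobs)·P(4 jobs→3 jobs)
  = 0.35×0.4 + 0.4×0.25 + 0.25×0.45
  = 0.1400 + 0.1000 + 0.1125 = 0.3525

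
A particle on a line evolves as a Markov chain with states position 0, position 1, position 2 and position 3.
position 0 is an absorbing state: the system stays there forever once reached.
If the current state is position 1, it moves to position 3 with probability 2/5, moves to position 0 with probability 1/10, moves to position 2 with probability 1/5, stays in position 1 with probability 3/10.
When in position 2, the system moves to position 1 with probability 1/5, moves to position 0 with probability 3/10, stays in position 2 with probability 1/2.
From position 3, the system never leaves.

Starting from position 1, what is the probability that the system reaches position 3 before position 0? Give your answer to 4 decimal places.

0.6452

Let h(s) be the probability of absorption at position 3 starting from transient state s. Then h(position 3) = 1 and h(position 0) = 0. By first-step analysis:
h(position 1) = 0.1·0 + 0.3·h(position 1) + 0.2·h(position 2) + 0.4·1
h(position 2) = 0.3·0 + 0.2·h(position 1) + 0.5·h(position 2)
Solving: h(position 1) = 0.6452, h(position 2) = 0.2581.
Starting from position 1, the probability is 0.6452.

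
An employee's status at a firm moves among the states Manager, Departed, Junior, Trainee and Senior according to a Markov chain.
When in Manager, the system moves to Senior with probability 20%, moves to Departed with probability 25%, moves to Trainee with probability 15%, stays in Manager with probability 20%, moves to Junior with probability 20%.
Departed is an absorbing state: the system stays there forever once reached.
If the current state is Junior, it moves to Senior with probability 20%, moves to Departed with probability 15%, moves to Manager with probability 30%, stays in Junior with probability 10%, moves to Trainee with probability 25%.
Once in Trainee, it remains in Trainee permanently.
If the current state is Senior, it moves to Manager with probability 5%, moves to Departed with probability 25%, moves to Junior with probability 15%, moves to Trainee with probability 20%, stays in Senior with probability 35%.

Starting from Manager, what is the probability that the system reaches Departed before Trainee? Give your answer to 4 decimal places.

Let h(s) be the probability of absorption at Departed starting from transient state s. Then h(Departed) = 1 and h(Trainee) = 0. By first-step analysis:
h(Manager) = 0.2·h(Manager) + 0.25·1 + 0.2·h(Junior) + 0.15·0 + 0.2·h(Senior)
h(Junior) = 0.3·h(Manager) + 0.15·1 + 0.1·h(Junior) + 0.25·0 + 0.2·h(Senior)
h(Senior) = 0.05·h(Manager) + 0.25·1 + 0.15·h(Junior) + 0.2·0 + 0.35·h(Senior)
Solving: h(Manager) = 0.5656, h(Junior) = 0.4747, h(Senior) = 0.5377.
Starting from Manager, the probability is 0.5656.

0.5656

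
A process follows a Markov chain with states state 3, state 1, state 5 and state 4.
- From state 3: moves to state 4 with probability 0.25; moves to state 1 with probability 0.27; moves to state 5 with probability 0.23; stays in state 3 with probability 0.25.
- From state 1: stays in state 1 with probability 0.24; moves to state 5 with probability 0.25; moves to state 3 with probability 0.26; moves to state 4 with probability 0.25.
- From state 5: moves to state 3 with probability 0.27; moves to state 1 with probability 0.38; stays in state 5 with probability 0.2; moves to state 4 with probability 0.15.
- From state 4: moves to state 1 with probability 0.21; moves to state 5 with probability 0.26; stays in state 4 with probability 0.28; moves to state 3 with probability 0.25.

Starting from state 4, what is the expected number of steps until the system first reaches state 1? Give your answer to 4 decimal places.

3.7628

Let t(s) be the expected number of steps to first reach state 1 from state s, with t(state 1) = 0. Conditioning on the first step:
t(state 3) = 1 + 0.25·t(state 3) + 0.23·t(state 5) + 0.25·t(state 4)
t(state 5) = 1 + 0.27·t(state 3) + 0.2·t(state 5) + 0.15·t(state 4)
t(state 4) = 1 + 0.25·t(state 3) + 0.26·t(state 5) + 0.28·t(state 4)
Solving: t(state 3) = 3.5553, t(state 5) = 3.1554, t(state 4) = 3.7628.
Expected steps from state 4 to state 1: 3.7628.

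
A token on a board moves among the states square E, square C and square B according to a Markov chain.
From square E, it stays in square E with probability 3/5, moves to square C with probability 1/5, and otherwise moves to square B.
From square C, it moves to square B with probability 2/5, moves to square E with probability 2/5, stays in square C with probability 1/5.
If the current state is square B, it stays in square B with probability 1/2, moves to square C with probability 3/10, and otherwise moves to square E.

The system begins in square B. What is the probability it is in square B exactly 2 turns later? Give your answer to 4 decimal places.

0.4100

Sum over the intermediate state after 1 turn:
P = P(square B→square E)·P(square E→square B) + P(square B→square C)·P(square C→square B) + P(square B→square B)·P(square B→square B)
  = 0.2×0.2 + 0.3×0.4 + 0.5×0.5
  = 0.0400 + 0.1200 + 0.2500 = 0.4100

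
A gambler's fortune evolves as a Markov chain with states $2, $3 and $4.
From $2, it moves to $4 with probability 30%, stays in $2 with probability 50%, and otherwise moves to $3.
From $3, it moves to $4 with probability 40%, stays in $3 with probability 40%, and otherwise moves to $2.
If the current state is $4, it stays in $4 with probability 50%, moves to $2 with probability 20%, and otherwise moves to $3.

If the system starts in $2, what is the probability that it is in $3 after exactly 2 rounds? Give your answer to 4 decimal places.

Sum over the intermediate state after 1 round:
P = P($2→$2)·P($2→$3) + P($2→$3)·P($3→$3) + P($2→$4)·P($4→$3)
  = 0.5×0.2 + 0.2×0.4 + 0.3×0.3
  = 0.1000 + 0.0800 + 0.0900 = 0.2700

0.2700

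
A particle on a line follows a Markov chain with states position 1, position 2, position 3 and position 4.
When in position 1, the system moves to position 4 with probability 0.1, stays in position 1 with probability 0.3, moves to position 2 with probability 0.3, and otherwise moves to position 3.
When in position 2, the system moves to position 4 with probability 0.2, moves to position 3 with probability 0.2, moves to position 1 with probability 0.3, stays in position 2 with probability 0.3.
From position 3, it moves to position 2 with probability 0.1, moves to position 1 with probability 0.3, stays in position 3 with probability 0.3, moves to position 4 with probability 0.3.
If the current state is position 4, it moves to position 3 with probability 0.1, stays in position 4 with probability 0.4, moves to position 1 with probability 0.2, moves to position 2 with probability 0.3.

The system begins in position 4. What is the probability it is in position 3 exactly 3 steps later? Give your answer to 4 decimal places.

Propagate the distribution vector 3 steps from position 4.
After 0 steps: (0.0000, 0.0000, 0.0000, 1.0000)
After 1 step: (0.2000, 0.3000, 0.1000, 0.4000)
After 2 steps: (0.2600, 0.2800, 0.1900, 0.2700)
After 3 steps: (0.2730, 0.2620, 0.2180, 0.2470)
P(in position 3 after 3 steps) = 0.2180

0.2180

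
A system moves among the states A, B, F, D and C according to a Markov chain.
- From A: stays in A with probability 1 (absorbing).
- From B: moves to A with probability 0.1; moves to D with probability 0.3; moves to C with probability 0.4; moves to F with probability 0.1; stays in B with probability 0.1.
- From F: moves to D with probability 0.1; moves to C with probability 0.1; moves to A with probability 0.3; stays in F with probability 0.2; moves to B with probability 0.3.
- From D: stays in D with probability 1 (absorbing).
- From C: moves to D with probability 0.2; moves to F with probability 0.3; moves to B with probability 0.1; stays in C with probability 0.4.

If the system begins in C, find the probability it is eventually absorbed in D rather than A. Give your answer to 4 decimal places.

Let h(s) be the probability of absorption at D starting from transient state s. Then h(D) = 1 and h(A) = 0. By first-step analysis:
h(B) = 0.1·0 + 0.1·h(B) + 0.1·h(F) + 0.3·1 + 0.4·h(C)
h(F) = 0.3·0 + 0.3·h(B) + 0.2·h(F) + 0.1·1 + 0.1·h(C)
h(C) = 0.1·h(B) + 0.3·h(F) + 0.2·1 + 0.4·h(C)
Solving: h(B) = 0.6887, h(F) = 0.4686, h(C) = 0.6824.
Starting from C, the probability is 0.6824.

0.6824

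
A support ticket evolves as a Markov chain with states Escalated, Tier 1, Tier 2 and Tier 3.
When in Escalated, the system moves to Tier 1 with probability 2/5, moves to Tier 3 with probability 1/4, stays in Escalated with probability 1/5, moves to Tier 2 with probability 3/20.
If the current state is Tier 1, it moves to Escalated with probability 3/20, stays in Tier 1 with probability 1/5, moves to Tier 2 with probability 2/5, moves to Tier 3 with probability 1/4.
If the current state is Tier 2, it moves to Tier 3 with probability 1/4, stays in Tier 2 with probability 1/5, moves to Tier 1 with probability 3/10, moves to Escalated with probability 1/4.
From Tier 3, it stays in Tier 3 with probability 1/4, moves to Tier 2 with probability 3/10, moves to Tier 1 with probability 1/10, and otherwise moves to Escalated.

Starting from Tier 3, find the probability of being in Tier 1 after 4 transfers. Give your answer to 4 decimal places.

0.2488

Propagate the distribution vector 4 transfers from Tier 3.
After 0 transfers: (0.0000, 0.0000, 0.0000, 1.0000)
After 1 transfer: (0.3500, 0.1000, 0.3000, 0.2500)
After 2 transfers: (0.2475, 0.2750, 0.2275, 0.2500)
After 3 transfers: (0.2351, 0.2473, 0.2676, 0.2500)
After 4 transfers: (0.2385, 0.2488, 0.2627, 0.2500)
P(in Tier 1 after 4 transfers) = 0.2488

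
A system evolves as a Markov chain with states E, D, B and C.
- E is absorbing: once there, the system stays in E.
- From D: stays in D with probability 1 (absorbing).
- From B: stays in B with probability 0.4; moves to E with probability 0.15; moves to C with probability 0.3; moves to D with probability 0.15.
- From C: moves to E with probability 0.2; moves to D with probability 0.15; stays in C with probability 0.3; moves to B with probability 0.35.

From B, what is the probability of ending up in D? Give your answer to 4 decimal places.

Let h(s) be the probability of absorption at D starting from transient state s. Then h(D) = 1 and h(E) = 0. By first-step analysis:
h(B) = 0.15·0 + 0.15·1 + 0.4·h(B) + 0.3·h(C)
h(C) = 0.2·0 + 0.15·1 + 0.35·h(B) + 0.3·h(C)
Solving: h(B) = 0.4762, h(C) = 0.4524.
Starting from B, the probability is 0.4762.

0.4762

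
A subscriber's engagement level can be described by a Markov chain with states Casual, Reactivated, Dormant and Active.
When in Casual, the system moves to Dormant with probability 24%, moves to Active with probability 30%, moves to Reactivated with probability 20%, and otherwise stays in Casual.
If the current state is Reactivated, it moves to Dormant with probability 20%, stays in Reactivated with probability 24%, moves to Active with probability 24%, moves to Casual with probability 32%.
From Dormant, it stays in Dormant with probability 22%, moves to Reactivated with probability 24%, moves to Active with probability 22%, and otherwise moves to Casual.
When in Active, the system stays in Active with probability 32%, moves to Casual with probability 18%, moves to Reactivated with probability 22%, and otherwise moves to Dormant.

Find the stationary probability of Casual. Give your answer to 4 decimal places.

0.2658

Let the stationary distribution be π with π = πP and π_1 + π_2 + π_3 + π_4 = 1.
π_1 = 0.26·π_1 + 0.32·π_2 + 0.32·π_3 + 0.18·π_4
π_2 = 0.2·π_1 + 0.24·π_2 + 0.24·π_3 + 0.22·π_4
π_3 = 0.24·π_1 + 0.2·π_2 + 0.22·π_3 + 0.28·π_4
Solving with the normalization constraint gives π = (0.2658, 0.2239, 0.2372, 0.2730).
So the stationary probability of Casual is 0.2658.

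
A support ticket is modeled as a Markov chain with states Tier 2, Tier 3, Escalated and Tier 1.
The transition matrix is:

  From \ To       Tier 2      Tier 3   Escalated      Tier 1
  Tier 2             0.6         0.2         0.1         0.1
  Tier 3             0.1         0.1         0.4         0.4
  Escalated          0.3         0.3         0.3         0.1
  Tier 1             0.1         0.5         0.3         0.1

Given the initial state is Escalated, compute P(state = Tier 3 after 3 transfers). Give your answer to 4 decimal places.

Propagate the distribution vector 3 transfers from Escalated.
After 0 transfers: (0.0000, 0.0000, 1.0000, 0.0000)
After 1 transfer: (0.3000, 0.3000, 0.3000, 0.1000)
After 2 transfers: (0.3100, 0.2300, 0.2700, 0.1900)
After 3 transfers: (0.3090, 0.2610, 0.2610, 0.1690)
P(in Tier 3 after 3 transfers) = 0.2610

0.2610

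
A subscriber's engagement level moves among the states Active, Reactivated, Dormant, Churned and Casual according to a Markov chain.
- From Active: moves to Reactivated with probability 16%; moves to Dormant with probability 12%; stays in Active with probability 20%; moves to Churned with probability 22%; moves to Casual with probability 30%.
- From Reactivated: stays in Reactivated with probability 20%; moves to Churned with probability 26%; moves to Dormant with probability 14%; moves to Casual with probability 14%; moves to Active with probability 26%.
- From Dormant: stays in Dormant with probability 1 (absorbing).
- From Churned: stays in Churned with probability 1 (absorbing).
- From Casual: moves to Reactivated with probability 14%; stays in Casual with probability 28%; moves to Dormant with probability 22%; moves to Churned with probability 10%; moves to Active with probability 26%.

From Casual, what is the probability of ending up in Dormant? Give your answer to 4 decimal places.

0.5431

Let h(s) be the probability of absorption at Dormant starting from transient state s. Then h(Dormant) = 1 and h(Churned) = 0. By first-step analysis:
h(Active) = 0.2·h(Active) + 0.16·h(Reactivated) + 0.12·1 + 0.22·0 + 0.3·h(Casual)
h(Reactivated) = 0.26·h(Active) + 0.2·h(Reactivated) + 0.14·1 + 0.26·0 + 0.14·h(Casual)
h(Casual) = 0.26·h(Active) + 0.14·h(Reactivated) + 0.22·1 + 0.1·0 + 0.28·h(Casual)
Solving: h(Active) = 0.4360, h(Reactivated) = 0.4117, h(Casual) = 0.5431.
Starting from Casual, the probability is 0.5431.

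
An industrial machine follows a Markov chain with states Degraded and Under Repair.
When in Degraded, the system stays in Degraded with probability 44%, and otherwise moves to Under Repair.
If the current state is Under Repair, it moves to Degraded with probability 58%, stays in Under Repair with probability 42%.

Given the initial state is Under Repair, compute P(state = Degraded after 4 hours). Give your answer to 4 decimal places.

Propagate the distribution vector 4 hours from Under Repair.
After 0 hours: (0.0000, 1.0000)
After 1 hour: (0.5800, 0.4200)
After 2 hours: (0.4988, 0.5012)
After 3 hours: (0.5102, 0.4898)
After 4 hours: (0.5086, 0.4914)
P(in Degraded after 4 hours) = 0.5086

0.5086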